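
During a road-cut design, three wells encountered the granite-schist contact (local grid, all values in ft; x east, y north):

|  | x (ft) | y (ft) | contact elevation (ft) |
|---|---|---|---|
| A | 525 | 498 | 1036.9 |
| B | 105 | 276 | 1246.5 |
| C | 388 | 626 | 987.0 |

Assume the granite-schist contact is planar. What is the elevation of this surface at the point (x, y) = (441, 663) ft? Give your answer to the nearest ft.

Let the plane be z = a·x + b·y + c.
B−A: −420a − 222b = 209.6;  C−A: −137a + 128b = −49.9.
Solving gives a = −0.18712, b = −0.59013.
Then c = 1036.9 − a·525 − b·498 = 1429.02.
At (441, 663): z = −82.5 − 391.3 + 1429.02 = 955.2 ft.

955 ft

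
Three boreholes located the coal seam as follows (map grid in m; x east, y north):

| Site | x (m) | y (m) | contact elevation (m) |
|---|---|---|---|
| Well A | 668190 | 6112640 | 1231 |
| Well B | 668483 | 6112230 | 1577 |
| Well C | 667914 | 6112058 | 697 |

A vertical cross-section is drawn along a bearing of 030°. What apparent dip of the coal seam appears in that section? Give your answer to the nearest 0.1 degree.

Let the plane be z = a·x + b·y + c.
Well B−Well A: 293a − 410b = 346;  Well C−Well A: −276a − 582b = −534.
Solving gives a = 1.48161, b = 0.21491.
Unit vector along 030° is (sin 30°, cos 30°) = (0.5000, 0.8660).
Slope in that direction = a·(0.5000) + b·(0.8660) = 0.92692.
Apparent dip = arctan|0.92692| = 42.8° (true dip is 56.3°, so apparent ≤ true as expected).

42.8°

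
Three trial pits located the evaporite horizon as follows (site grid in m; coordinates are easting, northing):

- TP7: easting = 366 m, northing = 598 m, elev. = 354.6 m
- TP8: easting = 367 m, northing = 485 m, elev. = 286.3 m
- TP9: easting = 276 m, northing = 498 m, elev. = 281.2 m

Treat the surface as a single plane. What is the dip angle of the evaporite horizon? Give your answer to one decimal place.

31.9°

Let the plane be z = a·easting + b·northing + c.
TP8−TP7: 1a − 113b = −68.3;  TP9−TP7: −90a − 100b = −73.4.
Solving gives a = 0.14257, b = 0.60569.
Gradient magnitude |∇z| = √(a² + b²) = √(0.02033 + 0.36686) = 0.62224.
True dip = arctan(0.62224) = 31.9°, dipping toward SSW (azimuth ≈ 193°).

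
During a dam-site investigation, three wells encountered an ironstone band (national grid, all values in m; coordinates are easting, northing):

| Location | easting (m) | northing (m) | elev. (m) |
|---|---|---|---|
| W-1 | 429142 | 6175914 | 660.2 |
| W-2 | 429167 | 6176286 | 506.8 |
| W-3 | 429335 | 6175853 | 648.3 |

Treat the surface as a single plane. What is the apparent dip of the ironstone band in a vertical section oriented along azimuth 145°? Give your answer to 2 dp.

Let the plane be z = a·easting + b·northing + c.
W-2−W-1: 25a + 372b = −153.4;  W-3−W-1: 193a − 61b = −11.9.
Solving gives a = −0.18800, b = −0.39973.
Unit vector along 145° is (sin 145°, cos 145°) = (0.5736, -0.8192).
Slope in that direction = a·(0.5736) + b·(-0.8192) = 0.21961.
Apparent dip = arctan|0.21961| = 12.39° (true dip is 23.8°, so apparent ≤ true as expected).

12.39°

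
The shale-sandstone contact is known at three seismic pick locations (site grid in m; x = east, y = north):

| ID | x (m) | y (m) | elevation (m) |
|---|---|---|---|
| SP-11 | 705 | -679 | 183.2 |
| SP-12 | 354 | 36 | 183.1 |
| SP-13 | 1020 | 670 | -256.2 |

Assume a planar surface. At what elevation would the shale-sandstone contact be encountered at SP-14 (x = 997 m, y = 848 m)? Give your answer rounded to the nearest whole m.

-285 m

Let the plane be z = a·x + b·y + c.
SP-12−SP-11: −351a + 715b = −0.1;  SP-13−SP-11: 315a + 1349b = −439.4.
Solving gives a = −0.44944, b = −0.22078.
Then c = 183.2 − a·705 − b·-679 = 350.15.
At (997, 848): z = −448.1 − 187.2 + 350.15 = -285.2 m.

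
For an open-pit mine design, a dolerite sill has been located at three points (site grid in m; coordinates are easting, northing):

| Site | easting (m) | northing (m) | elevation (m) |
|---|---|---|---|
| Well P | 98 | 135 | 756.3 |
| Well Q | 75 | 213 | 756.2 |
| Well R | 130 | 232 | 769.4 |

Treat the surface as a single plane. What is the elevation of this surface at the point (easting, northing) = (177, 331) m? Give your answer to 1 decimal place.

Two edge vectors: Well P→Well Q = (-23, 78, -0.1), Well P→Well R = (32, 97, 13.1).
Normal n = (Well P→Well Q) × (Well P→Well R) = (1031.5, 298.1, -4727).
So ∂z/∂easting = −n_x/n_z = 0.21821 and ∂z/∂northing = −n_y/n_z = 0.06306.
Intercept c from Well P: 756.3 − 21.39 − 8.51 = 726.40.
At (177, 331): z = 38.6 + 20.9 + 726.40 = 785.9 m.

785.9 m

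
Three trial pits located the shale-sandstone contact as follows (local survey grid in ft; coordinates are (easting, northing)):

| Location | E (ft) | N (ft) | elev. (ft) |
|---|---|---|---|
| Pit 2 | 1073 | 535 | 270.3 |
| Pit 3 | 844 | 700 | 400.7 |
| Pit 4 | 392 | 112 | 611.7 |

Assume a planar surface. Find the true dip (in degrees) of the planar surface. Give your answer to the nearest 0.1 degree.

Two edge vectors: Pit 2→Pit 3 = (-229, 165, 130.4), Pit 2→Pit 4 = (-681, -423, 341.4).
Normal n = (Pit 2→Pit 3) × (Pit 2→Pit 4) = (111490.2, -10621.8, 209232).
So ∂z/∂E = −n_x/n_z = −0.53285 and ∂z/∂N = −n_y/n_z = 0.05077.
Gradient magnitude |∇z| = √(a² + b²) = √(0.28393 + 0.00258) = 0.53527.
True dip = arctan(0.53527) = 28.2°, dipping toward E (azimuth ≈ 095°).

28.2°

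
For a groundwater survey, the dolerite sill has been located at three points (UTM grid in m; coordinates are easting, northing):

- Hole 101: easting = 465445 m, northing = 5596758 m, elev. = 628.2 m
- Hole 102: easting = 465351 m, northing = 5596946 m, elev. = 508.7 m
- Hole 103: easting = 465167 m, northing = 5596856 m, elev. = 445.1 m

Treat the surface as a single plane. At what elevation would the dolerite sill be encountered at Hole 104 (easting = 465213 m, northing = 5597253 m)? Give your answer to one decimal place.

Two edge vectors: Hole 101→Hole 102 = (-94, 188, -119.5), Hole 101→Hole 103 = (-278, 98, -183.1).
Normal n = (Hole 101→Hole 102) × (Hole 101→Hole 103) = (-22711.8, 16009.6, 43052).
So ∂z/∂easting = −n_x/n_z = 0.527543436 and ∂z/∂northing = −n_y/n_z = −0.371866580.
Intercept c from Hole 101: 628.2 − 245542.45 + 2081247.26 = 1836333.00.
At (465213, 5597253): z = 245420.1 − 2081431.3 + 1836333.00 = 321.7 m.

321.7 m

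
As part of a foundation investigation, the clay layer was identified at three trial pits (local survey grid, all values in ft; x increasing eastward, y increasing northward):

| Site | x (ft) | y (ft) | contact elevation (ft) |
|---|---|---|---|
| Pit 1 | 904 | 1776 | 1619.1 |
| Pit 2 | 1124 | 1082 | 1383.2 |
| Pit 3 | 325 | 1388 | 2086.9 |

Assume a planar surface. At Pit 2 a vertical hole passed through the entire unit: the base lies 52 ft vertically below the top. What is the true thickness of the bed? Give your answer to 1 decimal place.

Let the plane be z = a·x + b·y + c.
Pit 2−Pit 1: 220a − 694b = −235.9;  Pit 3−Pit 1: −579a − 388b = 467.8.
Solving gives a = −0.85426, b = 0.06911.
|∇z| = √(a²+b²) = 0.85705, so dip δ = arctan(0.85705) = 40.60°.
True thickness = vertical thickness × cos δ = 52 × cos 40.60° = 39.5 ft.

39.5 ft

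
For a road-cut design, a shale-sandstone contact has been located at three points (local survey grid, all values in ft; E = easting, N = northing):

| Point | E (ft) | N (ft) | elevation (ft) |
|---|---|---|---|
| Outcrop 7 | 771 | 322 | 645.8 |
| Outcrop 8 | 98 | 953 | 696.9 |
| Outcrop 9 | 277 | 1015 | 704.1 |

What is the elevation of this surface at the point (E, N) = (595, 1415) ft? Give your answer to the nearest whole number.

743 ft

Let the plane be z = a·E + b·N + c.
Outcrop 8−Outcrop 7: −673a + 631b = 51.1;  Outcrop 9−Outcrop 7: −494a + 693b = 58.3.
Solving gives a = 0.00889, b = 0.09046.
Then c = 645.8 − a·771 − b·322 = 609.82.
At (595, 1415): z = 5.3 + 128.0 + 609.82 = 743.1 ft.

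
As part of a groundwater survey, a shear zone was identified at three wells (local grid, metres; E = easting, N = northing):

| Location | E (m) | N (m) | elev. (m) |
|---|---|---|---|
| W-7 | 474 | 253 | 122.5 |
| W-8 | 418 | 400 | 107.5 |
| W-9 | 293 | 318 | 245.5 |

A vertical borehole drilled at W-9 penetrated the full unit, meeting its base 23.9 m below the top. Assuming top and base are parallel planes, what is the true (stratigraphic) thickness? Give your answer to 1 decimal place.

Two edge vectors: W-7→W-8 = (-56, 147, -15), W-7→W-9 = (-181, 65, 123).
Normal n = (W-7→W-8) × (W-7→W-9) = (19056, 9603, 22967).
So ∂z/∂E = −n_x/n_z = −0.82971 and ∂z/∂N = −n_y/n_z = −0.41812.
|∇z| = √(a²+b²) = 0.92911, so dip δ = arctan(0.92911) = 42.90°.
True thickness = vertical thickness × cos δ = 23.9 × cos 42.90° = 17.5 m.

17.5 m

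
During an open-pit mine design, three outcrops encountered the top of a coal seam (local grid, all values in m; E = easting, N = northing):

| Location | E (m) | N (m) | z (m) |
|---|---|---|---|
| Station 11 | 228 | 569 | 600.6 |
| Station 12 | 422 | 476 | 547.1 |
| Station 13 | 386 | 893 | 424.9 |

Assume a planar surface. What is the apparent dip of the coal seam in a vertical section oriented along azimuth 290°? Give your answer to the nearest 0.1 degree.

16.4°

Two edge vectors: Station 11→Station 12 = (194, -93, -53.5), Station 11→Station 13 = (158, 324, -175.7).
Normal n = (Station 11→Station 12) × (Station 11→Station 13) = (33674.1, 25632.8, 77550).
So ∂z/∂E = −n_x/n_z = −0.43422 and ∂z/∂N = −n_y/n_z = −0.33053.
Unit vector along 290° is (sin 290°, cos 290°) = (-0.9397, 0.3420).
Slope in that direction = a·(-0.9397) + b·(0.3420) = 0.29499.
Apparent dip = arctan|0.29499| = 16.4° (true dip is 28.6°, so apparent ≤ true as expected).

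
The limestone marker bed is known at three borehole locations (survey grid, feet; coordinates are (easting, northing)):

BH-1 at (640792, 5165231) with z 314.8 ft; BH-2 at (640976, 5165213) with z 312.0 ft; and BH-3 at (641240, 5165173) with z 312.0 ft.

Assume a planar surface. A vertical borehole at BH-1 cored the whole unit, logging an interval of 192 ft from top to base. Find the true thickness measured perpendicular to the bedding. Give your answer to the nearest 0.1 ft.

Let the plane be z = a·E + b·N + c.
BH-2−BH-1: 184a − 18b = −2.8;  BH-3−BH-1: 448a − 58b = −2.8.
Solving gives a = −0.04294, b = −0.28344.
|∇z| = √(a²+b²) = 0.28667, so dip δ = arctan(0.28667) = 16.00°.
True thickness = vertical thickness × cos δ = 192 × cos 16.00° = 184.6 ft.

184.6 ft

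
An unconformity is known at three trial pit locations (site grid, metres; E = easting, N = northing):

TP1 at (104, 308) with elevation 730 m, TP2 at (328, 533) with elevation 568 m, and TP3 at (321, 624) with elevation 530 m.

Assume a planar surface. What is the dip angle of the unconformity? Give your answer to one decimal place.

27.6°

Let the plane be z = a·E + b·N + c.
TP2−TP1: 224a + 225b = −162;  TP3−TP1: 217a + 316b = −200.
Solving gives a = −0.28198, b = −0.43927.
Gradient magnitude |∇z| = √(a² + b²) = √(0.07951 + 0.19296) = 0.52199.
True dip = arctan(0.52199) = 27.6°, dipping toward NNE (azimuth ≈ 033°).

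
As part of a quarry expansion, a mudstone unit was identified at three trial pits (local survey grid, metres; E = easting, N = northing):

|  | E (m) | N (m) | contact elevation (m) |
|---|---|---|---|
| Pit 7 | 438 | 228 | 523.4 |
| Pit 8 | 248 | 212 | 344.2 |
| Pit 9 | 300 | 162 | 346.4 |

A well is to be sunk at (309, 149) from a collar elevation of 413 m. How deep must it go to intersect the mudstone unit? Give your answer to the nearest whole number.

70 m

Two edge vectors: Pit 7→Pit 8 = (-190, -16, -179.2), Pit 7→Pit 9 = (-138, -66, -177).
Normal n = (Pit 7→Pit 8) × (Pit 7→Pit 9) = (-8995.2, -8900.4, 10332).
So ∂z/∂E = −n_x/n_z = 0.87062 and ∂z/∂N = −n_y/n_z = 0.86144.
Intercept c from Pit 7: 523.4 − 381.33 − 196.41 = −54.34.
At (309, 149): z_contact = 269.0 + 128.4 − 54.34 = 343.0 m.
Depth below ground = 413 − 343.0 = 70 m.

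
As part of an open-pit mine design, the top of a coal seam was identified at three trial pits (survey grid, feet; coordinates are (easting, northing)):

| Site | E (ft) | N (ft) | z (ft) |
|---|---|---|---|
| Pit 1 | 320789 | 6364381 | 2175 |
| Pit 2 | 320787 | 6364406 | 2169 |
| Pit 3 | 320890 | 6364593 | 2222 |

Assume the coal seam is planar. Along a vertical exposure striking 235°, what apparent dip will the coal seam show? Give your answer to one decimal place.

30.1°

Two edge vectors: Pit 1→Pit 2 = (-2, 25, -6), Pit 1→Pit 3 = (101, 212, 47).
Normal n = (Pit 1→Pit 2) × (Pit 1→Pit 3) = (2447, -512, -2949).
So ∂z/∂E = −n_x/n_z = 0.82977 and ∂z/∂N = −n_y/n_z = −0.17362.
Unit vector along 235° is (sin 235°, cos 235°) = (-0.8192, -0.5736).
Slope in that direction = a·(-0.8192) + b·(-0.5736) = −0.58013.
Apparent dip = arctan|0.58013| = 30.1° (true dip is 40.3°, so apparent ≤ true as expected).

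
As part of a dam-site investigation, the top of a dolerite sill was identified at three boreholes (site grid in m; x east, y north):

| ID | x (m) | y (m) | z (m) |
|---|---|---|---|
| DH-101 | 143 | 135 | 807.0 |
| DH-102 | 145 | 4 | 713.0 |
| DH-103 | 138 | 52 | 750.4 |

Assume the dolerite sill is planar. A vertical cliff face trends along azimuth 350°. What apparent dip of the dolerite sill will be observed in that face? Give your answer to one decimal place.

Let the plane be z = a·x + b·y + c.
DH-102−DH-101: 2a − 131b = −94;  DH-103−DH-101: −5a − 83b = −56.6.
Solving gives a = −0.47186, b = 0.71035.
Unit vector along 350° is (sin 350°, cos 350°) = (-0.1736, 0.9848).
Slope in that direction = a·(-0.1736) + b·(0.9848) = 0.78150.
Apparent dip = arctan|0.78150| = 38.0° (true dip is 40.5°, so apparent ≤ true as expected).

38.0°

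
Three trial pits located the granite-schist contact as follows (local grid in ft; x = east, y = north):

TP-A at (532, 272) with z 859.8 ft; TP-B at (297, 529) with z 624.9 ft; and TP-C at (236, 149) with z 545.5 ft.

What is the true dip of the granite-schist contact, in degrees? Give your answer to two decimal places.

Let the plane be z = a·x + b·y + c.
TP-B−TP-A: −235a + 257b = −234.9;  TP-C−TP-A: −296a − 123b = −314.3.
Solving gives a = 1.04468, b = 0.04125.
Gradient magnitude |∇z| = √(a² + b²) = √(1.09136 + 0.00170) = 1.04550.
True dip = arctan(1.04550) = 46.27°, dipping toward W (azimuth ≈ 268°).

46.27°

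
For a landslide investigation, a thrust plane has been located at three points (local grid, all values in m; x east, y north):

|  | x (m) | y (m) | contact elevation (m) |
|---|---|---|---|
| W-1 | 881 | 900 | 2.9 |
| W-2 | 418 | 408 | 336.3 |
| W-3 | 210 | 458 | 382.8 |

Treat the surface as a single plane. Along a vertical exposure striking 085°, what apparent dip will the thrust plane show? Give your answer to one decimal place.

Let the plane be z = a·x + b·y + c.
W-2−W-1: −463a − 492b = 333.4;  W-3−W-1: −671a − 442b = 379.9.
Solving gives a = −0.31516, b = −0.38106.
Unit vector along 085° is (sin 85°, cos 85°) = (0.9962, 0.0872).
Slope in that direction = a·(0.9962) + b·(0.0872) = −0.34717.
Apparent dip = arctan|0.34717| = 19.1° (true dip is 26.3°, so apparent ≤ true as expected).

19.1°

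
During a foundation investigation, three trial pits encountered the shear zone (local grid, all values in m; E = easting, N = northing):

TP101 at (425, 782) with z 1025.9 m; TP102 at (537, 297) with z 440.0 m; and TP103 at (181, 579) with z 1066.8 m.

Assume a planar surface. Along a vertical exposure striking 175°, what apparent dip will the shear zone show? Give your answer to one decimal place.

Two edge vectors: TP101→TP102 = (112, -485, -585.9), TP101→TP103 = (-244, -203, 40.9).
Normal n = (TP101→TP102) × (TP101→TP103) = (-138774.2, 138378.8, -141076).
So ∂z/∂E = −n_x/n_z = −0.98368 and ∂z/∂N = −n_y/n_z = 0.98088.
Unit vector along 175° is (sin 175°, cos 175°) = (0.0872, -0.9962).
Slope in that direction = a·(0.0872) + b·(-0.9962) = −1.06288.
Apparent dip = arctan|1.06288| = 46.7° (true dip is 54.3°, so apparent ≤ true as expected).

46.7°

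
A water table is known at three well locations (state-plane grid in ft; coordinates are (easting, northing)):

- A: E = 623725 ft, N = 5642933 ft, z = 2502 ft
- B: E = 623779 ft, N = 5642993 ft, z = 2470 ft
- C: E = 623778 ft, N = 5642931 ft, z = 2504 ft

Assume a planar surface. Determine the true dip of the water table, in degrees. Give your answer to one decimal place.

28.8°

Let the plane be z = a·E + b·N + c.
B−A: 54a + 60b = −32;  C−A: 53a − 2b = 2.
Solving gives a = 0.01703, b = −0.54866.
Gradient magnitude |∇z| = √(a² + b²) = √(0.00029 + 0.30103) = 0.54893.
True dip = arctan(0.54893) = 28.8°, dipping toward N (azimuth ≈ 358°).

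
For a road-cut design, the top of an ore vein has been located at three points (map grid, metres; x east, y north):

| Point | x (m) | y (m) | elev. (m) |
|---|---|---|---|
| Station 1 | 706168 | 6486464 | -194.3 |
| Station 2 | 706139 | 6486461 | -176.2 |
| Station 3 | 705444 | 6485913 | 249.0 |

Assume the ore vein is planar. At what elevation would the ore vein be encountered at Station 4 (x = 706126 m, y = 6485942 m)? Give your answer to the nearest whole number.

-177 m

Two edge vectors: Station 1→Station 2 = (-29, -3, 18.1), Station 1→Station 3 = (-724, -551, 443.3).
Normal n = (Station 1→Station 2) × (Station 1→Station 3) = (8643.2, -248.7, 13807).
So ∂z/∂x = −n_x/n_z = −0.62600130 and ∂z/∂y = −n_y/n_z = 0.01801260.
Intercept c from Station 1: -194.3 + 442062.09 − 116838.10 = 325029.69.
At (706126, 6485942): z = −442035.8 + 116828.7 + 325029.69 = -177.4 m.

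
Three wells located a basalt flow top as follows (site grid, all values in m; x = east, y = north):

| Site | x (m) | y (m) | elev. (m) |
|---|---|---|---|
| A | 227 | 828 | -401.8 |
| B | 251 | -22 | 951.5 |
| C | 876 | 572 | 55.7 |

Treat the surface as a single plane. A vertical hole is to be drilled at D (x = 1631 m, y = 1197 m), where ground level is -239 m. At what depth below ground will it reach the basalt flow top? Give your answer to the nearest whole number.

640 m

Let the plane be z = a·x + b·y + c.
B−A: 24a − 850b = 1353.3;  C−A: 649a − 256b = 457.5.
Solving gives a = 0.07778, b = −1.58992.
Then c = -401.8 − a·227 − b·828 = 897.00.
At (1631, 1197): z_contact = 126.9 − 1903.1 + 897.00 = -879.3 m.
Depth below ground = -239 − (-879.3) = 640 m.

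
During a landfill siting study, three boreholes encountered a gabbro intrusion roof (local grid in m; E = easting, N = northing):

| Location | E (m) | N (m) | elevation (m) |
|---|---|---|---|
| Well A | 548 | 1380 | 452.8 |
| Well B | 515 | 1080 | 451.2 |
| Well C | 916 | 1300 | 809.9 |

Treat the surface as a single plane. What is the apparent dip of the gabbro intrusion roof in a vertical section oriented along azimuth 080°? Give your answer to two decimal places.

Let the plane be z = a·E + b·N + c.
Well B−Well A: −33a − 300b = −1.6;  Well C−Well A: 368a − 80b = 357.1.
Solving gives a = 0.94885, b = −0.09904.
Unit vector along 080° is (sin 80°, cos 80°) = (0.9848, 0.1736).
Slope in that direction = a·(0.9848) + b·(0.1736) = 0.91724.
Apparent dip = arctan|0.91724| = 42.53° (true dip is 43.7°, so apparent ≤ true as expected).

42.53°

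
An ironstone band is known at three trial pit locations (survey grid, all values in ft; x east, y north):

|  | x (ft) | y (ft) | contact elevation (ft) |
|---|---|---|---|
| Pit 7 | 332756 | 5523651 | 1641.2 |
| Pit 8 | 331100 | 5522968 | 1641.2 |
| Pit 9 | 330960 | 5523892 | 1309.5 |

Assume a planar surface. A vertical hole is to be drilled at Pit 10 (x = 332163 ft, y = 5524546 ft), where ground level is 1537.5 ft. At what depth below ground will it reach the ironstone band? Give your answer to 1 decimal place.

Two edge vectors: Pit 7→Pit 8 = (-1656, -683, 0), Pit 7→Pit 9 = (-1796, 241, -331.7).
Normal n = (Pit 7→Pit 8) × (Pit 7→Pit 9) = (226551.1, -549295.2, -1625764).
So ∂z/∂x = −n_x/n_z = 0.139350545 and ∂z/∂y = −n_y/n_z = −0.337868965.
Intercept c from Pit 7: 1641.2 − 46369.73 + 1866270.25 = 1821541.72.
At (332163, 5524546): z_contact = 46287.10 − 1866572.64 + 1821541.72 = 1256.17 ft.
Depth below ground = 1537.5 − 1256.17 = 281.3 ft.

281.3 ft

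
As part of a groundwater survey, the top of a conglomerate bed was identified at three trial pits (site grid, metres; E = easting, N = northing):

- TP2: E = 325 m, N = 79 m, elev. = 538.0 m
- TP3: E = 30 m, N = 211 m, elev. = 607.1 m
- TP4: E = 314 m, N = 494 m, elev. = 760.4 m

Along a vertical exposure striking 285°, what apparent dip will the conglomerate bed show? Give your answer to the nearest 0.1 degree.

Two edge vectors: TP2→TP3 = (-295, 132, 69.1), TP2→TP4 = (-11, 415, 222.4).
Normal n = (TP2→TP3) × (TP2→TP4) = (680.3, 64847.9, -120973).
So ∂z/∂E = −n_x/n_z = 0.00562 and ∂z/∂N = −n_y/n_z = 0.53605.
Unit vector along 285° is (sin 285°, cos 285°) = (-0.9659, 0.2588).
Slope in that direction = a·(-0.9659) + b·(0.2588) = 0.13331.
Apparent dip = arctan|0.13331| = 7.6° (true dip is 28.2°, so apparent ≤ true as expected).

7.6°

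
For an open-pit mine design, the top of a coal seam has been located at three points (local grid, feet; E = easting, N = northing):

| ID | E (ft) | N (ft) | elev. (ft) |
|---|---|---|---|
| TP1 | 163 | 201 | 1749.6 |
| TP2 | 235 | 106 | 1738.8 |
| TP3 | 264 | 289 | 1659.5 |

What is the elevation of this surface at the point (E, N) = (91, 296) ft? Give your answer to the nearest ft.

1760 ft

Let the plane be z = a·E + b·N + c.
TP2−TP1: 72a − 95b = −10.8;  TP3−TP1: 101a + 88b = −90.1.
Solving gives a = −0.59694, b = −0.33874.
Then c = 1749.6 − a·163 − b·201 = 1914.99.
At (91, 296): z = −54.3 − 100.3 + 1914.99 = 1760.4 ft.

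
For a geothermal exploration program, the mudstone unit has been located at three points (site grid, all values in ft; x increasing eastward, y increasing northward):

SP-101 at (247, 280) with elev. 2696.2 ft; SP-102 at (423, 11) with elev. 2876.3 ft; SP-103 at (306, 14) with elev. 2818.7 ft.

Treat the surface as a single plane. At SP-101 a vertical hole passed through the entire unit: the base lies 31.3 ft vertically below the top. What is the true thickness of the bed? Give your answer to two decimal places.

Let the plane be z = a·x + b·y + c.
SP-102−SP-101: 176a − 269b = 180.1;  SP-103−SP-101: 59a − 266b = 122.5.
Solving gives a = 0.48325, b = −0.35334.
|∇z| = √(a²+b²) = 0.59865, so dip δ = arctan(0.59865) = 30.91°.
True thickness = vertical thickness × cos δ = 31.3 × cos 30.91° = 26.86 ft.

26.86 ft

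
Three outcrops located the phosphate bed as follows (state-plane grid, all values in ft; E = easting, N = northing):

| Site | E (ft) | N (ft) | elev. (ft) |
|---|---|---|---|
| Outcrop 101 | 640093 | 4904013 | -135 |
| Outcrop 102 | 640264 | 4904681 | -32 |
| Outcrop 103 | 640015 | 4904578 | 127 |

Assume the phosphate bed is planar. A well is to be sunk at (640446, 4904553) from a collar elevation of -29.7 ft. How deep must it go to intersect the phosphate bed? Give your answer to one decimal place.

Two edge vectors: Outcrop 101→Outcrop 102 = (171, 668, 103), Outcrop 101→Outcrop 103 = (-78, 565, 262).
Normal n = (Outcrop 101→Outcrop 102) × (Outcrop 101→Outcrop 103) = (116821, -52836, 148719).
So ∂z/∂E = −n_x/n_z = −0.785514964 and ∂z/∂N = −n_y/n_z = 0.355274040.
Intercept c from Outcrop 101: -135 + 502802.63 − 1742268.51 = −1239600.88.
At (640446, 4904553): z_contact = −503079.92 + 1742460.36 − 1239600.88 = -220.44 ft.
Depth below ground = -29.7 − (-220.44) = 190.7 ft.

190.7 ft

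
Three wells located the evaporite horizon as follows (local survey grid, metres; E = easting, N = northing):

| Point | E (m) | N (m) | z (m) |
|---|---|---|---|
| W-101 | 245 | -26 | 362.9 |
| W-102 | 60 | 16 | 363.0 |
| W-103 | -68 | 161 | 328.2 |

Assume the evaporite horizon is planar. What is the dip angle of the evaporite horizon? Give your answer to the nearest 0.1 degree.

Two edge vectors: W-101→W-102 = (-185, 42, 0.1), W-101→W-103 = (-313, 187, -34.7).
Normal n = (W-101→W-102) × (W-101→W-103) = (-1476.1, -6450.8, -21449).
So ∂z/∂E = −n_x/n_z = −0.06882 and ∂z/∂N = −n_y/n_z = −0.30075.
Gradient magnitude |∇z| = √(a² + b²) = √(0.00474 + 0.09045) = 0.30852.
True dip = arctan(0.30852) = 17.1°, dipping toward NNE (azimuth ≈ 013°).

17.1°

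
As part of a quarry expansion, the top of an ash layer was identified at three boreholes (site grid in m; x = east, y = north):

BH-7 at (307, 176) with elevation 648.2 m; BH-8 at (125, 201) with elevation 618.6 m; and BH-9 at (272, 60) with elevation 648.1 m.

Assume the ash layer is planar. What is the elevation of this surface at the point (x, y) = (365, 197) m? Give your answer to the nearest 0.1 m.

Two edge vectors: BH-7→BH-8 = (-182, 25, -29.6), BH-7→BH-9 = (-35, -116, -0.1).
Normal n = (BH-7→BH-8) × (BH-7→BH-9) = (-3436.1, 1017.8, 21987).
So ∂z/∂x = −n_x/n_z = 0.15628 and ∂z/∂y = −n_y/n_z = −0.04629.
Intercept c from BH-7: 648.2 − 47.98 + 8.15 = 608.37.
At (365, 197): z = 57.0 − 9.1 + 608.37 = 656.3 m.

656.3 m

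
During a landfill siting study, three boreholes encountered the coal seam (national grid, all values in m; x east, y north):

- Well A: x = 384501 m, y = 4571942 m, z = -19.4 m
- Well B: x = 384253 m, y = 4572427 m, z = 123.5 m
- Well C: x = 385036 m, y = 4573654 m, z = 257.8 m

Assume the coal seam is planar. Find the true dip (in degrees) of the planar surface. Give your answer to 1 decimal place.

Two edge vectors: Well A→Well B = (-248, 485, 142.9), Well A→Well C = (535, 1712, 277.2).
Normal n = (Well A→Well B) × (Well A→Well C) = (-110202.8, 145197.1, -684051).
So ∂z/∂x = −n_x/n_z = −0.16110 and ∂z/∂y = −n_y/n_z = 0.21226.
Gradient magnitude |∇z| = √(a² + b²) = √(0.02595 + 0.04505) = 0.26647.
True dip = arctan(0.26647) = 14.9°, dipping toward SE (azimuth ≈ 143°).

14.9°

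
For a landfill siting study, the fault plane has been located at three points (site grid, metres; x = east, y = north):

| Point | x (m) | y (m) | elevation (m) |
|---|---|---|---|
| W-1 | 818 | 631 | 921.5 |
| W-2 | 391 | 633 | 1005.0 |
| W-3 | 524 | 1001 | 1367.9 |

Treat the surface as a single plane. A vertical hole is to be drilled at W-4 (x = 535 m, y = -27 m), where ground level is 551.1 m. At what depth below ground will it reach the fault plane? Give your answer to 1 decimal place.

269.9 m

Let the plane be z = a·x + b·y + c.
W-2−W-1: −427a + 2b = 83.5;  W-3−W-1: −294a + 370b = 446.4.
Solving gives a = −0.190609, b = 1.055030.
Then c = 921.5 − a·818 − b·631 = 411.69.
At (535, -27): z_contact = −101.98 − 28.49 + 411.69 = 281.23 m.
Depth below ground = 551.1 − 281.23 = 269.9 m.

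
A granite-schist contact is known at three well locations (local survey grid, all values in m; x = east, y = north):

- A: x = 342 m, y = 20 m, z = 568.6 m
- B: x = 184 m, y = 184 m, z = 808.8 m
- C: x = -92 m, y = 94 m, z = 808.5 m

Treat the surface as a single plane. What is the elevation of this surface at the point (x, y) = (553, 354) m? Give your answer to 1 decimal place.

864.6 m

Let the plane be z = a·x + b·y + c.
B−A: −158a + 164b = 240.2;  C−A: −434a + 74b = 239.9.
Solving gives a = −0.36260, b = 1.11530.
Then c = 568.6 − a·342 − b·20 = 670.30.
At (553, 354): z = −200.5 + 394.8 + 670.30 = 864.6 m.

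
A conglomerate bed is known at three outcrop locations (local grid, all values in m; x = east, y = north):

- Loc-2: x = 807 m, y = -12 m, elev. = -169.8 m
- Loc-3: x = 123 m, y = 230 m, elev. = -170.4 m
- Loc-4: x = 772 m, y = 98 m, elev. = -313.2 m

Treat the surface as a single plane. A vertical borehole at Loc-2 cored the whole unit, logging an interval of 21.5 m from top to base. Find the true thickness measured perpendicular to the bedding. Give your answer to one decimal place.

Two edge vectors: Loc-2→Loc-3 = (-684, 242, -0.6), Loc-2→Loc-4 = (-35, 110, -143.4).
Normal n = (Loc-2→Loc-3) × (Loc-2→Loc-4) = (-34636.8, -98064.6, -66770).
So ∂z/∂x = −n_x/n_z = −0.51875 and ∂z/∂y = −n_y/n_z = −1.46869.
|∇z| = √(a²+b²) = 1.55761, so dip δ = arctan(1.55761) = 57.30°.
True thickness = vertical thickness × cos δ = 21.5 × cos 57.30° = 11.6 m.

11.6 m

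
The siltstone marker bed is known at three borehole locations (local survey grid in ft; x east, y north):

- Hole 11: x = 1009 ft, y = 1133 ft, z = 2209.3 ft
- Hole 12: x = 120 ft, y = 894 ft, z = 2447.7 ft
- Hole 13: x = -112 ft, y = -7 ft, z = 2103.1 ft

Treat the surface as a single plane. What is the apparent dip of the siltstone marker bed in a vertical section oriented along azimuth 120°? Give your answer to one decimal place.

30.4°

Two edge vectors: Hole 11→Hole 12 = (-889, -239, 238.4), Hole 11→Hole 13 = (-1121, -1140, -106.2).
Normal n = (Hole 11→Hole 12) × (Hole 11→Hole 13) = (297157.8, -361658.2, 745541).
So ∂z/∂x = −n_x/n_z = −0.39858 and ∂z/∂y = −n_y/n_z = 0.48509.
Unit vector along 120° is (sin 120°, cos 120°) = (0.8660, -0.5000).
Slope in that direction = a·(0.8660) + b·(-0.5000) = −0.58773.
Apparent dip = arctan|0.58773| = 30.4° (true dip is 32.1°, so apparent ≤ true as expected).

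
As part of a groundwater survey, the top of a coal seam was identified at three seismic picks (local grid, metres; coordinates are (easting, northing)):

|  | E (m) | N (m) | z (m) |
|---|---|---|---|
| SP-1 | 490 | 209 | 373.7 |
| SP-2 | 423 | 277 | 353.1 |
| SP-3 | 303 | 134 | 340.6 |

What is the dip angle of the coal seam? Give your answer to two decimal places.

Two edge vectors: SP-1→SP-2 = (-67, 68, -20.6), SP-1→SP-3 = (-187, -75, -33.1).
Normal n = (SP-1→SP-2) × (SP-1→SP-3) = (-3795.8, 1634.5, 17741).
So ∂z/∂E = −n_x/n_z = 0.21396 and ∂z/∂N = −n_y/n_z = −0.09213.
Gradient magnitude |∇z| = √(a² + b²) = √(0.04578 + 0.00849) = 0.23295.
True dip = arctan(0.23295) = 13.11°, dipping toward WNW (azimuth ≈ 293°).

13.11°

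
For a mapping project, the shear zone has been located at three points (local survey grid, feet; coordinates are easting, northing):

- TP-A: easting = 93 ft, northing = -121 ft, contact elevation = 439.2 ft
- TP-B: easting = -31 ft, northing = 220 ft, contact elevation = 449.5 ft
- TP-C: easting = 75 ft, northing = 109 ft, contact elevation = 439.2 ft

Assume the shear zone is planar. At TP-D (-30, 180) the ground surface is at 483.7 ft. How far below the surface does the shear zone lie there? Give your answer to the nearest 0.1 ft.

Two edge vectors: TP-A→TP-B = (-124, 341, 10.3), TP-A→TP-C = (-18, 230, 0).
Normal n = (TP-A→TP-B) × (TP-A→TP-C) = (-2369, -185.4, -22382).
So ∂z/∂easting = −n_x/n_z = −0.10584 and ∂z/∂northing = −n_y/n_z = −0.00828.
Intercept c from TP-A: 439.2 + 9.84 − 1.00 = 448.04.
At (-30, 180): z_contact = 3.18 − 1.49 + 448.04 = 449.73 ft.
Depth below ground = 483.7 − 449.73 = 34.0 ft.

34.0 ft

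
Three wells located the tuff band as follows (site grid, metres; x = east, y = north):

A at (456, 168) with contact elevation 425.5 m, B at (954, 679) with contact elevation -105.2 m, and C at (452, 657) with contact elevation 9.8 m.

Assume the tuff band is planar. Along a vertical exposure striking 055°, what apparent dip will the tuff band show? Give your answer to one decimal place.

Let the plane be z = a·x + b·y + c.
B−A: 498a + 511b = −530.7;  C−A: −4a + 489b = −415.7.
Solving gives a = −0.19176, b = −0.85167.
Unit vector along 055° is (sin 55°, cos 55°) = (0.8192, 0.5736).
Slope in that direction = a·(0.8192) + b·(0.5736) = −0.64558.
Apparent dip = arctan|0.64558| = 32.8° (true dip is 41.1°, so apparent ≤ true as expected).

32.8°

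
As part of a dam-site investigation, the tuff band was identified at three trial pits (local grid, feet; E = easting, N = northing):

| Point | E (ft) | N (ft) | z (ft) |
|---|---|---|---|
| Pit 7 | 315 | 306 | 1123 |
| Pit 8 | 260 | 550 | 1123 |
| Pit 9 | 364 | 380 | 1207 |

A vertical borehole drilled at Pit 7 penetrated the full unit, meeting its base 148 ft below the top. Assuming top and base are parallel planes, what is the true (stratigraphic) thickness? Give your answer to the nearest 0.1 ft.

Two edge vectors: Pit 7→Pit 8 = (-55, 244, 0), Pit 7→Pit 9 = (49, 74, 84).
Normal n = (Pit 7→Pit 8) × (Pit 7→Pit 9) = (20496, 4620, -16026).
So ∂z/∂E = −n_x/n_z = 1.27892 and ∂z/∂N = −n_y/n_z = 0.28828.
|∇z| = √(a²+b²) = 1.31101, so dip δ = arctan(1.31101) = 52.66°.
True thickness = vertical thickness × cos δ = 148 × cos 52.66° = 89.8 ft.

89.8 ft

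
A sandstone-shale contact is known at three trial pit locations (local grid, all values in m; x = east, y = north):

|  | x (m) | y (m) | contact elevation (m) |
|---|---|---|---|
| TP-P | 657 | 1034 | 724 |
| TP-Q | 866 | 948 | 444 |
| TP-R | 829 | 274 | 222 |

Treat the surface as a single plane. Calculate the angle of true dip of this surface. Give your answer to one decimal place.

Let the plane be z = a·x + b·y + c.
TP-Q−TP-P: 209a − 86b = −280;  TP-R−TP-P: 172a − 760b = −502.
Solving gives a = −1.17758, b = 0.39402.
Gradient magnitude |∇z| = √(a² + b²) = √(1.38669 + 0.15525) = 1.24175.
True dip = arctan(1.24175) = 51.2°, dipping toward ESE (azimuth ≈ 109°).

51.2°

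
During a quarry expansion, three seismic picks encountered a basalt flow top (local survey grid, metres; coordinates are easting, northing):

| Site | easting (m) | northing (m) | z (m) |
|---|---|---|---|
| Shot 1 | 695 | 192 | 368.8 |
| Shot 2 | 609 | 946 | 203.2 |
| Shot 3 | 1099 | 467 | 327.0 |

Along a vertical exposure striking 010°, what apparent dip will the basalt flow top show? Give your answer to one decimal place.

Two edge vectors: Shot 1→Shot 2 = (-86, 754, -165.6), Shot 1→Shot 3 = (404, 275, -41.8).
Normal n = (Shot 1→Shot 2) × (Shot 1→Shot 3) = (14022.8, -70497.2, -328266).
So ∂z/∂easting = −n_x/n_z = 0.04272 and ∂z/∂northing = −n_y/n_z = −0.21476.
Unit vector along 010° is (sin 10°, cos 10°) = (0.1736, 0.9848).
Slope in that direction = a·(0.1736) + b·(0.9848) = −0.20408.
Apparent dip = arctan|0.20408| = 11.5° (true dip is 12.4°, so apparent ≤ true as expected).

11.5°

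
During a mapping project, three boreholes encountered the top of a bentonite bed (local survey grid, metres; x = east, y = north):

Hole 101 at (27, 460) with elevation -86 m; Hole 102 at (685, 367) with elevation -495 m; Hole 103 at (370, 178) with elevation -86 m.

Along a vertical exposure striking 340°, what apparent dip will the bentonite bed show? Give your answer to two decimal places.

Let the plane be z = a·x + b·y + c.
Hole 102−Hole 101: 658a − 93b = −409;  Hole 103−Hole 101: 343a − 282b = 0.
Solving gives a = −0.75062, b = −0.91299.
Unit vector along 340° is (sin 340°, cos 340°) = (-0.3420, 0.9397).
Slope in that direction = a·(-0.3420) + b·(0.9397) = −0.60120.
Apparent dip = arctan|0.60120| = 31.01° (true dip is 49.8°, so apparent ≤ true as expected).

31.01°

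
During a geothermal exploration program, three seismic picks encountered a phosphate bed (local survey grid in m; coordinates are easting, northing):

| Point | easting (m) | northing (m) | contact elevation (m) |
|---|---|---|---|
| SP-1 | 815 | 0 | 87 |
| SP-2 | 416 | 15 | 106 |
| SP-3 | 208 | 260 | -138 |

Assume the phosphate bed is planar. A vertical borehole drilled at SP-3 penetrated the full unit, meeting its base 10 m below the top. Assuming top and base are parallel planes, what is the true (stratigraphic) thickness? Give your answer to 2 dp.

6.81 m

Let the plane be z = a·easting + b·northing + c.
SP-2−SP-1: −399a + 15b = 19;  SP-3−SP-1: −607a + 260b = −225.
Solving gives a = −0.08786, b = −1.07051.
|∇z| = √(a²+b²) = 1.07411, so dip δ = arctan(1.07411) = 47.05°.
True thickness = vertical thickness × cos δ = 10 × cos 47.05° = 6.81 m.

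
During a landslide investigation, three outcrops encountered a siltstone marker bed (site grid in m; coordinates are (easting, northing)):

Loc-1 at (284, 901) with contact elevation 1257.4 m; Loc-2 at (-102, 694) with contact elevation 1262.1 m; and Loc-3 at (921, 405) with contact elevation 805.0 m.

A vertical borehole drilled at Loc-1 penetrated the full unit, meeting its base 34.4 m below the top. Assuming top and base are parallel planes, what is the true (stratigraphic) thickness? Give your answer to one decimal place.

29.4 m

Let the plane be z = a·E + b·N + c.
Loc-2−Loc-1: −386a − 207b = 4.7;  Loc-3−Loc-1: 637a − 496b = −452.4.
Solving gives a = −0.29686, b = 0.53085.
|∇z| = √(a²+b²) = 0.60822, so dip δ = arctan(0.60822) = 31.31°.
True thickness = vertical thickness × cos δ = 34.4 × cos 31.31° = 29.4 m.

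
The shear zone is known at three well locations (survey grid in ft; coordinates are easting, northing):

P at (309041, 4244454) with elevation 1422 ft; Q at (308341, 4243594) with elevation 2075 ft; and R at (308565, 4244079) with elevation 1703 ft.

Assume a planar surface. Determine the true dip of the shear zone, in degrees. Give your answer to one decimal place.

37.9°

Let the plane be z = a·easting + b·northing + c.
Q−P: −700a − 860b = 653;  R−P: −476a − 375b = 281.
Solving gives a = 0.02189, b = −0.77712.
Gradient magnitude |∇z| = √(a² + b²) = √(0.00048 + 0.60392) = 0.77743.
True dip = arctan(0.77743) = 37.9°, dipping toward N (azimuth ≈ 358°).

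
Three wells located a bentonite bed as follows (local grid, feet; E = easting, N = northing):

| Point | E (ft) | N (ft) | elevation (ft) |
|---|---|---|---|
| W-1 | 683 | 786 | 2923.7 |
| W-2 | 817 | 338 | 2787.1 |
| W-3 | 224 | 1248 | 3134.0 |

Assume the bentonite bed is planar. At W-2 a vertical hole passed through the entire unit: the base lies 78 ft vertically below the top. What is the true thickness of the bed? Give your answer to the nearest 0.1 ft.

Two edge vectors: W-1→W-2 = (134, -448, -136.6), W-1→W-3 = (-459, 462, 210.3).
Normal n = (W-1→W-2) × (W-1→W-3) = (-31105.2, 34519.2, -143724).
So ∂z/∂E = −n_x/n_z = −0.21642 and ∂z/∂N = −n_y/n_z = 0.24018.
|∇z| = √(a²+b²) = 0.32330, so dip δ = arctan(0.32330) = 17.92°.
True thickness = vertical thickness × cos δ = 78 × cos 17.92° = 74.2 ft.

74.2 ft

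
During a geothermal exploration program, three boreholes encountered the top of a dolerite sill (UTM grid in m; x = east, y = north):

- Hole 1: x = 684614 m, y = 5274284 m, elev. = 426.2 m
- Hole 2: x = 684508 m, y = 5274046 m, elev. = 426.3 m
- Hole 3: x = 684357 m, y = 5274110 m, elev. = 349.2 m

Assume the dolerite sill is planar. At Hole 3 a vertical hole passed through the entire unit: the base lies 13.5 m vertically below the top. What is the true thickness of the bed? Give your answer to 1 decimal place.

12.2 m

Two edge vectors: Hole 1→Hole 2 = (-106, -238, 0.1), Hole 1→Hole 3 = (-257, -174, -77).
Normal n = (Hole 1→Hole 2) × (Hole 1→Hole 3) = (18343.4, -8187.7, -42722).
So ∂z/∂x = −n_x/n_z = 0.42937 and ∂z/∂y = −n_y/n_z = −0.19165.
|∇z| = √(a²+b²) = 0.47020, so dip δ = arctan(0.47020) = 25.18°.
True thickness = vertical thickness × cos δ = 13.5 × cos 25.18° = 12.2 m.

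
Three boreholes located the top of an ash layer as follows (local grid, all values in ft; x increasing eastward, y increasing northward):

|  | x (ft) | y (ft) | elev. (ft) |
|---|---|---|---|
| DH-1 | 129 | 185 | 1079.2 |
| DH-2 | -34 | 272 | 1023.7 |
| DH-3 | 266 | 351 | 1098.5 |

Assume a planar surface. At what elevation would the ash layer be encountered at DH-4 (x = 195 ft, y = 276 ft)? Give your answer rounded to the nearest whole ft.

1087 ft

Two edge vectors: DH-1→DH-2 = (-163, 87, -55.5), DH-1→DH-3 = (137, 166, 19.3).
Normal n = (DH-1→DH-2) × (DH-1→DH-3) = (10892.1, -4457.6, -38977).
So ∂z/∂x = −n_x/n_z = 0.27945 and ∂z/∂y = −n_y/n_z = −0.11436.
Intercept c from DH-1: 1079.2 − 36.05 + 21.16 = 1064.31.
At (195, 276): z = 54.5 − 31.6 + 1064.31 = 1087.2 ft.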